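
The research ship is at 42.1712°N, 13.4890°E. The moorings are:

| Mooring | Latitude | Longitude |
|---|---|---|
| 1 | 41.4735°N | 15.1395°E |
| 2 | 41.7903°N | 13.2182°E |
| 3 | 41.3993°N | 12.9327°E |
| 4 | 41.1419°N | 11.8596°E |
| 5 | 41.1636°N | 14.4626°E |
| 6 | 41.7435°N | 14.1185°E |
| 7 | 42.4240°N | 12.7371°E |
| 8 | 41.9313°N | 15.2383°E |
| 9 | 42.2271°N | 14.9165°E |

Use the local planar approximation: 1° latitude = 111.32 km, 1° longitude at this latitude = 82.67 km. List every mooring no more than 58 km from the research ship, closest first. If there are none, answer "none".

Distances from 42.1712°N, 13.4890°E:
1: √((-0.6977·111.32)² + (1.6505·82.67)²) = √(6032.312632 + 18617.738782) = 157.0033 km
2: √((-0.3809·111.32)² + (-0.2708·82.67)²) = √(1797.911626 + 501.179381) = 47.9488 km
3: √((-0.7719·111.32)² + (-0.5563·82.67)²) = √(7383.605373 + 2115.017646) = 97.4609 km
4: √((-1.0293·111.32)² + (-1.6294·82.67)²) = √(13128.960475 + 18144.762967) = 176.8438 km
5: √((-1.0076·111.32)² + (0.9736·82.67)²) = √(12581.218735 + 6478.239588) = 138.0560 km
6: √((-0.4277·111.32)² + (0.6295·82.67)²) = √(2266.861027 + 2708.241222) = 70.5344 km
7: √((0.2528·111.32)² + (-0.7519·82.67)²) = √(791.955054 + 3863.812516) = 68.2332 km
8: √((-0.2399·111.32)² + (1.7493·82.67)²) = √(713.192703 + 20913.391499) = 147.0598 km
9: √((0.0559·111.32)² + (1.4275·82.67)²) = √(38.723090 + 13926.696431) = 118.1754 km
Threshold 58 km: 2 (47.9488 km) is within range.

2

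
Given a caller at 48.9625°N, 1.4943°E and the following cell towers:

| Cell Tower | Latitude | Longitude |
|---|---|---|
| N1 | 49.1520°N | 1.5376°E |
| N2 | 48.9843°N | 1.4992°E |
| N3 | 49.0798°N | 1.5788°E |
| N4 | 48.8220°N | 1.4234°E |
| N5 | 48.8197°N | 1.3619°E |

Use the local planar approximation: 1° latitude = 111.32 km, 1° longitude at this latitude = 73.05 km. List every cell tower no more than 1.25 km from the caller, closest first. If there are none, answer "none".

none

Distances from 48.9625°N, 1.4943°E:
N1: 21.3310 km
N2: 2.4530 km
N3: 14.4433 km
N4: 16.4757 km
N5: 18.6076 km
Threshold 1.25 km: none within range.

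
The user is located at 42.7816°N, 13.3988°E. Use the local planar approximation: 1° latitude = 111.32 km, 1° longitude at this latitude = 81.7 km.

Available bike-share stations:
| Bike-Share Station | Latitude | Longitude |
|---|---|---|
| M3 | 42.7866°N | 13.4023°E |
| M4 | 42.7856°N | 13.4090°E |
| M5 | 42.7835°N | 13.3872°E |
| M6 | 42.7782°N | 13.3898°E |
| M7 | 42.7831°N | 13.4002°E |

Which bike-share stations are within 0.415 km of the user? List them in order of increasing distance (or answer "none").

Distances from 42.7816°N, 13.3988°E:
M3: √((0.0050·111.32)² + (0.0035·81.7)²) = √(0.309804 + 0.081767) = 0.6258 km
M4: √((0.0040·111.32)² + (0.0102·81.7)²) = √(0.198274 + 0.694456) = 0.9448 km
M5: √((0.0019·111.32)² + (-0.0116·81.7)²) = √(0.044736 + 0.898173) = 0.9710 km
M6: √((-0.0034·111.32)² + (-0.0090·81.7)²) = √(0.143253 + 0.540666) = 0.8270 km
M7: √((0.0015·111.32)² + (0.0014·81.7)²) = √(0.027882 + 0.013083) = 0.2024 km
Threshold 0.415 km: M7 (0.2024 km) is within range.

M7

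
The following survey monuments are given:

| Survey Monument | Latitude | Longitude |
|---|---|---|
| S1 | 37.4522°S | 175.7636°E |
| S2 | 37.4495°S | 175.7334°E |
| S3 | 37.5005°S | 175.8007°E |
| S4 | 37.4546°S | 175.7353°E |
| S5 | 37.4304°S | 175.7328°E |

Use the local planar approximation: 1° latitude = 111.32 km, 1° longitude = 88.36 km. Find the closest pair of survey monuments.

Pairwise distances:
S1–S2: √((0.0027·111.32)² + (-0.0302·88.36)²) = √(0.090339 + 7.120743) = 2.6853 km
S1–S3: √((-0.0483·111.32)² + (0.0371·88.36)²) = √(28.909505 + 10.746307) = 6.2973 km
S1–S4: √((-0.0024·111.32)² + (-0.0283·88.36)²) = √(0.071379 + 6.252940) = 2.5148 km
S1–S5: √((0.0218·111.32)² + (-0.0308·88.36)²) = √(5.889242 + 7.406497) = 3.6463 km
S2–S3: √((-0.0510·111.32)² + (0.0673·88.36)²) = √(32.231962 + 35.362385) = 8.2216 km
S2–S4: √((-0.0051·111.32)² + (0.0019·88.36)²) = √(0.322320 + 0.028185) = 0.5920 km
S2–S5: √((0.0191·111.32)² + (-0.0006·88.36)²) = √(4.520777 + 0.002811) = 2.1269 km
S3–S4: √((0.0459·111.32)² + (-0.0654·88.36)²) = √(26.107890 + 33.393882) = 7.7137 km
S3–S5: √((0.0701·111.32)² + (-0.0679·88.36)²) = √(60.895112 + 35.995728) = 9.8433 km
S4–S5: √((0.0242·111.32)² + (-0.0025·88.36)²) = √(7.257334 + 0.048797) = 2.7030 km
Closest pair: S2–S4 at 0.5920 km.

S2 and S4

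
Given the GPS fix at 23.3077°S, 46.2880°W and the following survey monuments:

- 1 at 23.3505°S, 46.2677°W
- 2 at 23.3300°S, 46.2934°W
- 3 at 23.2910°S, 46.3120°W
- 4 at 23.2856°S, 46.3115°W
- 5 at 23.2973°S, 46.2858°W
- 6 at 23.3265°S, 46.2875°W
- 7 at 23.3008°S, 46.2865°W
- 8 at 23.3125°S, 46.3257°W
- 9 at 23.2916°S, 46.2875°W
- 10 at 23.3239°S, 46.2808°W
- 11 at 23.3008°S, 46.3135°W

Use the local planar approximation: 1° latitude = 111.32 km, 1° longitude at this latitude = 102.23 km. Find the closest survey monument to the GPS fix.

7

Distances from 23.3077°S, 46.2880°W:
1: √((-0.0428·111.32)² + (0.0203·102.23)²) = √(22.700422 + 4.306741) = 5.1968 km
2: √((-0.0223·111.32)² + (-0.0054·102.23)²) = √(6.162488 + 0.304750) = 2.5431 km
3: √((0.0167·111.32)² + (-0.0240·102.23)²) = √(3.456045 + 6.019760) = 3.0783 km
4: √((0.0221·111.32)² + (-0.0235·102.23)²) = √(6.052446 + 5.771550) = 3.4386 km
5: √((0.0104·111.32)² + (0.0022·102.23)²) = √(1.340334 + 0.050583) = 1.1794 km
6: √((-0.0188·111.32)² + (0.0005·102.23)²) = √(4.379879 + 0.002613) = 2.0934 km
7: √((0.0069·111.32)² + (0.0015·102.23)²) = √(0.589990 + 0.023515) = 0.7833 km
8: √((-0.0048·111.32)² + (-0.0377·102.23)²) = √(0.285515 + 14.853863) = 3.8909 km
9: √((0.0161·111.32)² + (0.0005·102.23)²) = √(3.212167 + 0.002613) = 1.7930 km
10: √((-0.0162·111.32)² + (0.0072·102.23)²) = √(3.252194 + 0.541778) = 1.9478 km
11: √((0.0069·111.32)² + (-0.0255·102.23)²) = √(0.589990 + 6.795745) = 2.7177 km
Minimum: 7 at 0.7833 km.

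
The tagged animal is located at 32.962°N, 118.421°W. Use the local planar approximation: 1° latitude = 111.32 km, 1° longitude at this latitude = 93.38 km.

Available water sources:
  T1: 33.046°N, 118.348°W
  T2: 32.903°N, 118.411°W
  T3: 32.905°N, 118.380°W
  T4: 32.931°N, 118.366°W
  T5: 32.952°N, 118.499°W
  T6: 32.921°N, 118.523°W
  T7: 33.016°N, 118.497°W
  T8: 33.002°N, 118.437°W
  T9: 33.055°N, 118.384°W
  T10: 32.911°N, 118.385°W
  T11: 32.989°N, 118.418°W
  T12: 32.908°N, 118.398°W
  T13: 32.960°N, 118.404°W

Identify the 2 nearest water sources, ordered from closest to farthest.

T13, T11

Distances from 32.962°N, 118.421°W:
T1: √((0.084·111.32)² + (0.073·93.38)²) = √(87.43896 + 46.46794) = 11.572 km
T2: √((-0.059·111.32)² + (0.010·93.38)²) = √(43.13705 + 0.87198) = 6.634 km
T3: √((-0.057·111.32)² + (0.041·93.38)²) = √(40.26207 + 14.65802) = 7.411 km
T4: √((-0.031·111.32)² + (0.055·93.38)²) = √(11.90885 + 26.37747) = 6.188 km
T5: √((-0.010·111.32)² + (-0.078·93.38)²) = √(1.23921 + 53.05141) = 7.368 km
T6: √((-0.041·111.32)² + (-0.102·93.38)²) = √(20.83119 + 90.72105) = 10.562 km
T7: √((0.054·111.32)² + (-0.076·93.38)²) = √(36.13549 + 50.36571) = 9.301 km
T8: √((0.040·111.32)² + (-0.016·93.38)²) = √(19.82743 + 2.23228) = 4.697 km
T9: √((0.093·111.32)² + (0.037·93.38)²) = √(107.17964 + 11.93744) = 10.914 km
T10: √((-0.051·111.32)² + (0.036·93.38)²) = √(32.23196 + 11.30089) = 6.598 km
T11: √((0.027·111.32)² + (0.003·93.38)²) = √(9.03387 + 0.07848) = 3.019 km
T12: √((-0.054·111.32)² + (0.023·93.38)²) = √(36.13549 + 4.61279) = 6.383 km
T13: √((-0.002·111.32)² + (0.017·93.38)²) = √(0.04957 + 2.52003) = 1.603 km
Sorted: T13 (1.603 km) < T11 (3.019 km) < T8 (4.697 km) < T4 (6.188 km) < …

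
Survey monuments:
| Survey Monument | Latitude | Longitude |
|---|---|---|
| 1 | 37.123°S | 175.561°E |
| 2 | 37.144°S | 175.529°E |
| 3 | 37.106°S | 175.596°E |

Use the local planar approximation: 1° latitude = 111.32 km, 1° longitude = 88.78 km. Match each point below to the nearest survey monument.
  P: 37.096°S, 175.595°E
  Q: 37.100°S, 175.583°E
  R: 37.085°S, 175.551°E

P at 37.096°S, 175.595°E:
  1: √((-0.027·111.32)² + (-0.034·88.78)²) = √(9.03387 + 9.11146) = 4.260 km
  2: √((-0.048·111.32)² + (-0.066·88.78)²) = √(28.55150 + 34.33351) = 7.930 km
  3: √((-0.010·111.32)² + (0.001·88.78)²) = √(1.23921 + 0.00788) = 1.117 km
  → nearest: 3 (1.117 km)
Q at 37.100°S, 175.583°E:
  1: √((-0.023·111.32)² + (-0.022·88.78)²) = √(6.55544 + 3.81483) = 3.220 km
  2: √((-0.044·111.32)² + (-0.054·88.78)²) = √(23.99119 + 22.98359) = 6.854 km
  3: √((-0.006·111.32)² + (0.013·88.78)²) = √(0.44612 + 1.33204) = 1.333 km
  → nearest: 3 (1.333 km)
R at 37.085°S, 175.551°E:
  1: √((-0.038·111.32)² + (0.010·88.78)²) = √(17.89425 + 0.78819) = 4.322 km
  2: √((-0.059·111.32)² + (-0.022·88.78)²) = √(43.13705 + 3.81483) = 6.852 km
  3: √((-0.021·111.32)² + (0.045·88.78)²) = √(5.46493 + 15.96082) = 4.629 km
  → nearest: 1 (4.322 km)

P→3; Q→3; R→1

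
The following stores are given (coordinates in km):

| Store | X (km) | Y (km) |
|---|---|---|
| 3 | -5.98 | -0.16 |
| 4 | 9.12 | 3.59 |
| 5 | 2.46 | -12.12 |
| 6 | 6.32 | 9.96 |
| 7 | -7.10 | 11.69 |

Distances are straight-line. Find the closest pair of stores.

4 and 6

Pairwise distances:
3–4: √((15.10)² + (3.75)²) = √(228.0100 + 14.0625) = 15.56 km
3–5: √((8.44)² + (-11.96)²) = √(71.2336 + 143.0416) = 14.64 km
3–6: √((12.30)² + (10.12)²) = √(151.2900 + 102.4144) = 15.93 km
3–7: √((-1.12)² + (11.85)²) = √(1.2544 + 140.4225) = 11.90 km
4–5: √((-6.66)² + (-15.71)²) = √(44.3556 + 246.8041) = 17.06 km
4–6: √((-2.80)² + (6.37)²) = √(7.8400 + 40.5769) = 6.96 km
4–7: √((-16.22)² + (8.10)²) = √(263.0884 + 65.6100) = 18.13 km
5–6: √((3.86)² + (22.08)²) = √(14.8996 + 487.5264) = 22.41 km
5–7: √((-9.56)² + (23.81)²) = √(91.3936 + 566.9161) = 25.66 km
6–7: √((-13.42)² + (1.73)²) = √(180.0964 + 2.9929) = 13.53 km
Closest pair: 4–6 at 6.96 km.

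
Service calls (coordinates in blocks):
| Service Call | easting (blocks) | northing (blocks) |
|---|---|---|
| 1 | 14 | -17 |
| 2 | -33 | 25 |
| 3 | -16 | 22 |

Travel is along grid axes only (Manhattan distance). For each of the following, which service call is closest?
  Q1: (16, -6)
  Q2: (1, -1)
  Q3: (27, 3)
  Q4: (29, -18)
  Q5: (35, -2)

Q1→1; Q2→1; Q3→1; Q4→1; Q5→1

Q1 at (16, -6):
  1: 13 blocks
  2: 80 blocks
  3: 60 blocks
  → nearest: 1 (13 blocks)
Q2 at (1, -1):
  1: 29 blocks
  2: 60 blocks
  3: 40 blocks
  → nearest: 1 (29 blocks)
Q3 at (27, 3):
  1: 33 blocks
  2: 82 blocks
  3: 62 blocks
  → nearest: 1 (33 blocks)
Q4 at (29, -18):
  1: 16 blocks
  2: 105 blocks
  3: 85 blocks
  → nearest: 1 (16 blocks)
Q5 at (35, -2):
  1: 36 blocks
  2: 95 blocks
  3: 75 blocks
  → nearest: 1 (36 blocks)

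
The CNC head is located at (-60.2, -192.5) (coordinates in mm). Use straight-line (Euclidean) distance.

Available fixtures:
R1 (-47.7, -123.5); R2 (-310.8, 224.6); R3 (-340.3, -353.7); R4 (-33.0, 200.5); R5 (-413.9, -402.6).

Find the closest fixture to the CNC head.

Distances from (-60.2, -192.5):
R1: 70.1 mm
R2: 486.6 mm
R3: 323.2 mm
R4: 393.9 mm
R5: 411.4 mm
Minimum: R1 at 70.1 mm.

R1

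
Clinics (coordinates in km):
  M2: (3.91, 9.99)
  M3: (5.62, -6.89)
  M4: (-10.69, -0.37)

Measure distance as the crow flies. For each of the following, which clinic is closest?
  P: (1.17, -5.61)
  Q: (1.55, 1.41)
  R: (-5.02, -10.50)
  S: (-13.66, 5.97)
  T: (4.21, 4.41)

P at (1.17, -5.61):
  M2: √((2.74)² + (15.60)²) = √(7.5076 + 243.3600) = 15.84 km
  M3: √((4.45)² + (-1.28)²) = √(19.8025 + 1.6384) = 4.63 km
  M4: √((-11.86)² + (5.24)²) = √(140.6596 + 27.4576) = 12.97 km
  → nearest: M3 (4.63 km)
Q at (1.55, 1.41):
  M2: √((2.36)² + (8.58)²) = √(5.5696 + 73.6164) = 8.90 km
  M3: √((4.07)² + (-8.30)²) = √(16.5649 + 68.8900) = 9.24 km
  M4: √((-12.24)² + (-1.78)²) = √(149.8176 + 3.1684) = 12.37 km
  → nearest: M2 (8.90 km)
R at (-5.02, -10.50):
  M2: √((8.93)² + (20.49)²) = √(79.7449 + 419.8401) = 22.35 km
  M3: √((10.64)² + (3.61)²) = √(113.2096 + 13.0321) = 11.24 km
  M4: √((-5.67)² + (10.13)²) = √(32.1489 + 102.6169) = 11.61 km
  → nearest: M3 (11.24 km)
S at (-13.66, 5.97):
  M2: √((17.57)² + (4.02)²) = √(308.7049 + 16.1604) = 18.02 km
  M3: √((19.28)² + (-12.86)²) = √(371.7184 + 165.3796) = 23.18 km
  M4: √((2.97)² + (-6.34)²) = √(8.8209 + 40.1956) = 7.00 km
  → nearest: M4 (7.00 km)
T at (4.21, 4.41):
  M2: √((-0.30)² + (5.58)²) = √(0.0900 + 31.1364) = 5.59 km
  M3: √((1.41)² + (-11.30)²) = √(1.9881 + 127.6900) = 11.39 km
  M4: √((-14.90)² + (-4.78)²) = √(222.0100 + 22.8484) = 15.65 km
  → nearest: M2 (5.59 km)

P→M3; Q→M2; R→M3; S→M4; T→M2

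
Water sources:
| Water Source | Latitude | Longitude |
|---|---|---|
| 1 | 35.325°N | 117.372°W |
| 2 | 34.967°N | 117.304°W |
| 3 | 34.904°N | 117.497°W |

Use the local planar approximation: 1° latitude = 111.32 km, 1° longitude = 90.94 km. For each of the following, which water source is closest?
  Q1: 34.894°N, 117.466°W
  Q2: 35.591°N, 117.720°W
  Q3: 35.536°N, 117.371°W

Q1 at 34.894°N, 117.466°W:
  1: 48.734 km
  2: 16.825 km
  3: 3.031 km
  → nearest: 3 (3.031 km)
Q2 at 35.591°N, 117.720°W:
  1: 43.340 km
  2: 79.097 km
  3: 79.120 km
  → nearest: 1 (43.340 km)
Q3 at 35.536°N, 117.371°W:
  1: 23.489 km
  2: 63.633 km
  3: 71.281 km
  → nearest: 1 (23.489 km)

Q1→3; Q2→1; Q3→1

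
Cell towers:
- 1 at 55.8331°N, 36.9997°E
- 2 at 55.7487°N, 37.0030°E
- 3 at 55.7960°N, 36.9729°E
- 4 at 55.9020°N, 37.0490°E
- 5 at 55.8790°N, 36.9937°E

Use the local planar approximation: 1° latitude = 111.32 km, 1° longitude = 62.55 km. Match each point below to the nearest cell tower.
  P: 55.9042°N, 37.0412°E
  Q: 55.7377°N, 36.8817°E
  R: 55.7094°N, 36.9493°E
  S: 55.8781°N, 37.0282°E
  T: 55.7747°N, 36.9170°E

P→4; Q→2; R→2; S→5; T→3

P at 55.9042°N, 37.0412°E:
  1: √((-0.0711·111.32)² + (-0.0415·62.55)²) = √(62.644882 + 6.738307) = 8.3297 km
  2: √((-0.1555·111.32)² + (-0.0382·62.55)²) = √(299.645101 + 5.709280) = 17.4744 km
  3: √((-0.1082·111.32)² + (-0.0683·62.55)²) = √(145.077785 + 18.251394) = 12.7800 km
  4: √((-0.0022·111.32)² + (0.0078·62.55)²) = √(0.059978 + 0.238037) = 0.5459 km
  5: √((-0.0252·111.32)² + (-0.0475·62.55)²) = √(7.869506 + 8.827584) = 4.0862 km
  → nearest: 4 (0.5459 km)
Q at 55.7377°N, 36.8817°E:
  1: √((0.0954·111.32)² + (0.1180·62.55)²) = √(112.782871 + 54.477685) = 12.9329 km
  2: √((0.0110·111.32)² + (0.1213·62.55)²) = √(1.499449 + 57.567349) = 7.6855 km
  3: √((0.0583·111.32)² + (0.0912·62.55)²) = √(42.119529 + 32.542005) = 8.6407 km
  4: √((0.1643·111.32)² + (0.1673·62.55)²) = √(334.519564 + 109.508167) = 21.0720 km
  5: √((0.1413·111.32)² + (0.1120·62.55)²) = √(247.417674 + 49.078431) = 17.2191 km
  → nearest: 2 (7.6855 km)
R at 55.7094°N, 36.9493°E:
  1: √((0.1237·111.32)² + (0.0504·62.55)²) = √(189.620721 + 9.938382) = 14.1265 km
  2: √((0.0393·111.32)² + (0.0537·62.55)²) = √(19.139540 + 11.282444) = 5.5156 km
  3: √((0.0866·111.32)² + (0.0236·62.55)²) = √(92.935615 + 2.179107) = 9.7527 km
  4: √((0.1926·111.32)² + (0.0997·62.55)²) = √(459.683548 + 38.890627) = 22.3288 km
  5: √((0.1696·111.32)² + (0.0444·62.55)²) = √(356.449567 + 7.712951) = 19.0830 km
  → nearest: 2 (5.5156 km)
S at 55.8781°N, 37.0282°E:
  1: √((-0.0450·111.32)² + (-0.0285·62.55)²) = √(25.094088 + 3.177930) = 5.3171 km
  2: √((-0.1294·111.32)² + (-0.0252·62.55)²) = √(207.498494 + 2.484596) = 14.4908 km
  3: √((-0.0821·111.32)² + (-0.0553·62.55)²) = √(83.528121 + 11.964785) = 9.7720 km
  4: √((0.0239·111.32)² + (0.0208·62.55)²) = √(7.078516 + 1.692705) = 2.9616 km
  5: √((0.0009·111.32)² + (-0.0345·62.55)²) = √(0.010038 + 4.656856) = 2.1603 km
  → nearest: 5 (2.1603 km)
T at 55.7747°N, 36.9170°E:
  1: √((0.0584·111.32)² + (0.0827·62.55)²) = √(42.264145 + 26.758739) = 8.3080 km
  2: √((-0.0260·111.32)² + (0.0860·62.55)²) = √(8.377088 + 28.936868) = 6.1085 km
  3: √((0.0213·111.32)² + (0.0559·62.55)²) = √(5.622191 + 12.225827) = 4.2247 km
  4: √((0.1273·111.32)² + (0.1320·62.55)²) = √(200.818261 + 68.171444) = 16.4009 km
  5: √((0.1043·111.32)² + (0.0767·62.55)²) = √(134.807797 + 23.016822) = 12.5628 km
  → nearest: 3 (4.2247 km)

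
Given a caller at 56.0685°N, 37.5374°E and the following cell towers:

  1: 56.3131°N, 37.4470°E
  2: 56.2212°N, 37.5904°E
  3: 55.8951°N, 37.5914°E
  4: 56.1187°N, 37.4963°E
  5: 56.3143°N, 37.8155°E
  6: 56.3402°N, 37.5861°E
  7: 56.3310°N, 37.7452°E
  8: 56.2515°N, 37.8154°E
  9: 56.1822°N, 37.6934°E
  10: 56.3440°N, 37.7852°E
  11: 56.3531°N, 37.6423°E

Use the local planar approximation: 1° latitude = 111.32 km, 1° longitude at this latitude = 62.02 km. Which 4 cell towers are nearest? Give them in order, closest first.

Distances from 56.0685°N, 37.5374°E:
1: √((0.2446·111.32)² + (-0.0904·62.02)²) = √(741.411470 + 31.434053) = 27.8001 km
2: √((0.1527·111.32)² + (0.0530·62.02)²) = √(288.951178 + 10.804763) = 17.3135 km
3: √((-0.1734·111.32)² + (0.0540·62.02)²) = √(372.601485 + 11.216337) = 19.5913 km
4: √((0.0502·111.32)² + (-0.0411·62.02)²) = √(31.228695 + 6.497513) = 6.1422 km
5: √((0.2458·111.32)² + (0.2781·62.02)²) = √(748.703998 + 297.485294) = 32.3448 km
6: √((0.2717·111.32)² + (0.0487·62.02)²) = √(914.798981 + 9.122659) = 30.3961 km
7: √((0.2625·111.32)² + (0.2078·62.02)²) = √(853.896062 + 166.094255) = 31.9373 km
8: √((0.1830·111.32)² + (0.2780·62.02)²) = √(415.000457 + 297.271391) = 26.6884 km
9: √((0.1137·111.32)² + (0.1560·62.02)²) = √(160.201775 + 93.607947) = 15.9314 km
10: √((0.2755·111.32)² + (0.2478·62.02)²) = √(940.566706 + 236.192514) = 34.3039 km
11: √((0.2846·111.32)² + (0.1049·62.02)²) = √(1003.728341 + 42.326709) = 32.3428 km
Sorted: 4 (6.1422 km) < 9 (15.9314 km) < 2 (17.3135 km) < 3 (19.5913 km) < 8 (26.6884 km) < 1 (27.8001 km) < …

4, 9, 2, 3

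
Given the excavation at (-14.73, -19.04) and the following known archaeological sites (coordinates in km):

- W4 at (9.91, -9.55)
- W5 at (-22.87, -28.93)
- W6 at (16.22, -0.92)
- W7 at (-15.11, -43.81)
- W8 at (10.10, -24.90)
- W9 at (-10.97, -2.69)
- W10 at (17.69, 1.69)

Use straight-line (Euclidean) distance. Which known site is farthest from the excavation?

Distances from (-14.73, -19.04):
W4: √((24.64)² + (9.49)²) = √(607.1296 + 90.0601) = 26.40 km
W5: √((-8.14)² + (-9.89)²) = √(66.2596 + 97.8121) = 12.81 km
W6: √((30.95)² + (18.12)²) = √(957.9025 + 328.3344) = 35.86 km
W7: √((-0.38)² + (-24.77)²) = √(0.1444 + 613.5529) = 24.77 km
W8: √((24.83)² + (-5.86)²) = √(616.5289 + 34.3396) = 25.51 km
W9: √((3.76)² + (16.35)²) = √(14.1376 + 267.3225) = 16.78 km
W10: √((32.42)² + (20.73)²) = √(1051.0564 + 429.7329) = 38.48 km
Maximum: W10 at 38.48 km.

W10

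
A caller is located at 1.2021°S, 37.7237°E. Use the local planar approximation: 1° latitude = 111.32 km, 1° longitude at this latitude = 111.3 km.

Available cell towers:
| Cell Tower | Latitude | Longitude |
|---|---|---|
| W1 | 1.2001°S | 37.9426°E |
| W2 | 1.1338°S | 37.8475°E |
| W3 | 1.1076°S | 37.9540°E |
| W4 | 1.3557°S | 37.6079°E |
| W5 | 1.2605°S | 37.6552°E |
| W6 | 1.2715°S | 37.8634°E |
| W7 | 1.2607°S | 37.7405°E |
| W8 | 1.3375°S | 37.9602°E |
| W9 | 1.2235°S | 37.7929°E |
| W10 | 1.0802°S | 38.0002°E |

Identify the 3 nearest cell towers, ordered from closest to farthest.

Distances from 1.2021°S, 37.7237°E:
W1: 24.3646 km
W2: 15.7374 km
W3: 27.7071 km
W4: 21.4122 km
W5: 10.0195 km
W6: 17.3622 km
W7: 6.7860 km
W8: 30.3325 km
W9: 8.0620 km
W10: 33.6335 km
Sorted: W7 (6.7860 km) < W9 (8.0620 km) < W5 (10.0195 km) < W2 (15.7374 km) < W6 (17.3622 km) < …

W7, W9, W5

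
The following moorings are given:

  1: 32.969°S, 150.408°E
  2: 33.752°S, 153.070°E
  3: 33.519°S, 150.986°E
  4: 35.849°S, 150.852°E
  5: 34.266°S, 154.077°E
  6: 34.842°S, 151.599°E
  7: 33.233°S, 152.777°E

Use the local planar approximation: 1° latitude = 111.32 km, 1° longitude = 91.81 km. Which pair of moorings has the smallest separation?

2 and 7

Pairwise distances:
1–2: √((-0.783·111.32)² + (2.662·91.81)²) = √(7597.48619 + 59730.48994) = 259.476 km
1–3: √((-0.550·111.32)² + (0.578·91.81)²) = √(3748.62308 + 2816.01946) = 81.022 km
1–4: √((-2.880·111.32)² + (0.444·91.81)²) = √(102785.38592 + 1661.67435) = 323.183 km
1–5: √((-1.297·111.32)² + (3.669·91.81)²) = √(20846.17347 + 113468.52209) = 366.490 km
1–6: √((-1.873·111.32)² + (1.191·91.81)²) = √(43473.23413 + 11956.48430) = 235.435 km
1–7: √((-0.264·111.32)² + (2.369·91.81)²) = √(863.68276 + 47305.33215) = 219.474 km
2–3: √((0.233·111.32)² + (-2.084·91.81)²) = √(672.75702 + 36607.94953) = 193.082 km
2–4: √((-2.097·111.32)² + (-2.218·91.81)²) = √(54493.31852 + 41467.04217) = 309.775 km
2–5: √((-0.514·111.32)² + (1.007·91.81)²) = √(3273.95445 + 8547.49619) = 108.726 km
2–6: √((-1.090·111.32)² + (-1.471·91.81)²) = √(14723.10439 + 18239.18046) = 181.555 km
2–7: √((0.519·111.32)² + (-0.293·91.81)²) = √(3337.95987 + 723.62775) = 63.731 km
3–4: √((-2.330·111.32)² + (-0.134·91.81)²) = √(67275.70188 + 151.35249) = 259.667 km
3–5: √((-0.747·111.32)² + (3.091·91.81)²) = √(6914.92699 + 80533.76163) = 295.717 km
3–6: √((-1.323·111.32)² + (0.613·91.81)²) = √(21690.32621 + 3167.38550) = 157.663 km
3–7: √((0.286·111.32)² + (1.791·91.81)²) = √(1013.62768 + 27037.78725) = 167.486 km
4–5: √((1.583·111.32)² + (3.225·91.81)²) = √(31053.33333 + 87667.65961) = 344.559 km
4–6: √((1.007·111.32)² + (0.747·91.81)²) = √(12566.23961 + 4703.50033) = 131.414 km
4–7: √((2.616·111.32)² + (1.925·91.81)²) = √(84805.08126 + 31234.99512) = 340.647 km
5–6: √((-0.576·111.32)² + (-2.478·91.81)²) = √(4111.41544 + 51758.60693) = 236.368 km
5–7: √((1.033·111.32)² + (-1.300·91.81)²) = √(13223.51884 + 14245.13861) = 165.737 km
6–7: √((1.609·111.32)² + (1.178·91.81)²) = √(32081.78201 + 11696.89404) = 209.234 km
Closest pair: 2–7 at 63.731 km.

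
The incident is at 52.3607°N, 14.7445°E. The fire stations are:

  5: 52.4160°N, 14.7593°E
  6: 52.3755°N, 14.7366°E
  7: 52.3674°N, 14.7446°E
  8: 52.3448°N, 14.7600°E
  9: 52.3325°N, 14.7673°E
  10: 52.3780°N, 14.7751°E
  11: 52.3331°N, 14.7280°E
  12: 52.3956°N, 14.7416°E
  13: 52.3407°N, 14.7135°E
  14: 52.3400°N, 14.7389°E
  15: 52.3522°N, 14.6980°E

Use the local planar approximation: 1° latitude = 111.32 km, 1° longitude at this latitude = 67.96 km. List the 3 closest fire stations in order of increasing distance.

7, 6, 8

Distances from 52.3607°N, 14.7445°E:
5: 6.2376 km
6: 1.7328 km
7: 0.7459 km
8: 2.0597 km
9: 3.5008 km
10: 2.8343 km
11: 3.2707 km
12: 3.8901 km
13: 3.0652 km
14: 2.3355 km
15: 3.2988 km
Sorted: 7 (0.7459 km) < 6 (1.7328 km) < 8 (2.0597 km) < 14 (2.3355 km) < 10 (2.8343 km) < …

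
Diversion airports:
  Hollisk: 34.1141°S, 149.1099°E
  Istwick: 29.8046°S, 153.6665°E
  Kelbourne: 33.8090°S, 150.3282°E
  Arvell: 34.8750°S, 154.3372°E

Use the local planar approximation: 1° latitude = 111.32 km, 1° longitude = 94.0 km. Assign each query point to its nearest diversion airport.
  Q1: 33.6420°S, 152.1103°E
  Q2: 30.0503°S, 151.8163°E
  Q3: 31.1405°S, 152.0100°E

Q1 at 33.6420°S, 152.1103°E:
  Hollisk: 286.8922 km
  Istwick: 451.5317 km
  Kelbourne: 168.5458 km
  Arvell: 250.3160 km
  → nearest: Kelbourne (168.5458 km)
Q2 at 30.0503°S, 151.8163°E:
  Hollisk: 519.0085 km
  Istwick: 176.0564 km
  Kelbourne: 441.1812 km
  Arvell: 587.0376 km
  → nearest: Istwick (176.0564 km)
Q3 at 31.1405°S, 152.0100°E:
  Hollisk: 428.8250 km
  Istwick: 215.3167 km
  Kelbourne: 336.5045 km
  Arvell: 469.7674 km
  → nearest: Istwick (215.3167 km)

Q1→Kelbourne; Q2→Istwick; Q3→Istwick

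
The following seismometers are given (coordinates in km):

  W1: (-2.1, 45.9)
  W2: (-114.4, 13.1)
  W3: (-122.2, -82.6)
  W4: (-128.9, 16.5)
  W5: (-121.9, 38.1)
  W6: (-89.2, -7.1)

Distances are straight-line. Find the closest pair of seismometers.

Pairwise distances:
W2–W4: 14.9 km
W4–W5: 22.7 km
W2–W5: 26.1 km
W2–W6: 32.3 km
W4–W6: 46.2 km
W5–W6: 55.8 km
W3–W6: 82.4 km
W2–W3: 96.0 km
W3–W4: 99.3 km
W1–W6: 102.0 km
W1–W2: 117.0 km
W1–W5: 120.1 km
W3–W5: 120.7 km
W1–W4: 130.2 km
W1–W3: 175.9 km
Closest pair: W2–W4 at 14.9 km.

W2 and W4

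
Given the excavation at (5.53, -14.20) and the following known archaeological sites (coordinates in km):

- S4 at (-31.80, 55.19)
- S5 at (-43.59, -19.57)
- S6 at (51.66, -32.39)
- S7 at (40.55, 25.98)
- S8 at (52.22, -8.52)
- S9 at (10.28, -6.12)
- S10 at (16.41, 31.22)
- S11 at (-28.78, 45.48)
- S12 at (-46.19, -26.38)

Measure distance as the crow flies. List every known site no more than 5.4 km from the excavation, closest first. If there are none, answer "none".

Distances from (5.53, -14.20):
S4: √((-37.33)² + (69.39)²) = √(1393.5289 + 4814.9721) = 78.79 km
S5: √((-49.12)² + (-5.37)²) = √(2412.7744 + 28.8369) = 49.41 km
S6: √((46.13)² + (-18.19)²) = √(2127.9769 + 330.8761) = 49.59 km
S7: √((35.02)² + (40.18)²) = √(1226.4004 + 1614.4324) = 53.30 km
S8: √((46.69)² + (5.68)²) = √(2179.9561 + 32.2624) = 47.03 km
S9: √((4.75)² + (8.08)²) = √(22.5625 + 65.2864) = 9.37 km
S10: √((10.88)² + (45.42)²) = √(118.3744 + 2062.9764) = 46.70 km
S11: √((-34.31)² + (59.68)²) = √(1177.1761 + 3561.7024) = 68.84 km
S12: √((-51.72)² + (-12.18)²) = √(2674.9584 + 148.3524) = 53.13 km
Threshold 5.4 km: none within range.

none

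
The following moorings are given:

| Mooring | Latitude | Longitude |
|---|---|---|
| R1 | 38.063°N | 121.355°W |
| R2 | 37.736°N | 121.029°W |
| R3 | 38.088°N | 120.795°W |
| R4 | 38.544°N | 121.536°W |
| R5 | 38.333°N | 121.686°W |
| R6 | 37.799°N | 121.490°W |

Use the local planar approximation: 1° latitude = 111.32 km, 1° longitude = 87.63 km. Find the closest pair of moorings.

R4 and R5

Pairwise distances:
R4–R5: √((-0.211·111.32)² + (-0.150·87.63)²) = √(551.71057 + 172.77788) = 26.916 km
R1–R6: √((-0.264·111.32)² + (-0.135·87.63)²) = √(863.68276 + 139.95008) = 31.680 km
R2–R6: √((0.063·111.32)² + (-0.461·87.63)²) = √(49.18441 + 1631.95235) = 41.002 km
R1–R5: √((0.270·111.32)² + (-0.331·87.63)²) = √(903.38718 + 841.32077) = 41.770 km
R2–R3: √((0.352·111.32)² + (0.234·87.63)²) = √(1535.43601 + 420.47225) = 44.226 km
R1–R2: √((-0.327·111.32)² + (0.326·87.63)²) = √(1325.07939 + 816.09520) = 46.273 km
R1–R3: √((0.025·111.32)² + (0.560·87.63)²) = √(7.74509 + 2408.13970) = 49.152 km
R1–R4: √((0.481·111.32)² + (-0.181·87.63)²) = √(2867.05846 + 251.57227) = 55.845 km
R5–R6: √((-0.534·111.32)² + (0.196·87.63)²) = √(3533.69376 + 294.99711) = 61.876 km
R3–R6: √((-0.289·111.32)² + (-0.695·87.63)²) = √(1035.00413 + 3709.15714) = 68.878 km
R3–R4: √((0.456·111.32)² + (-0.741·87.63)²) = √(2576.77252 + 4216.40228) = 82.421 km
R3–R5: √((0.245·111.32)² + (-0.891·87.63)²) = √(743.83835 + 6096.22562) = 82.705 km
R4–R6: √((-0.745·111.32)² + (0.046·87.63)²) = √(6877.94884 + 16.24880) = 83.031 km
R2–R5: √((0.597·111.32)² + (-0.657·87.63)²) = √(4416.67108 + 3314.63997) = 87.928 km
R2–R4: √((0.808·111.32)² + (-0.507·87.63)²) = √(8090.38366 + 1973.88362) = 100.321 km
Closest pair: R4–R5 at 26.916 km.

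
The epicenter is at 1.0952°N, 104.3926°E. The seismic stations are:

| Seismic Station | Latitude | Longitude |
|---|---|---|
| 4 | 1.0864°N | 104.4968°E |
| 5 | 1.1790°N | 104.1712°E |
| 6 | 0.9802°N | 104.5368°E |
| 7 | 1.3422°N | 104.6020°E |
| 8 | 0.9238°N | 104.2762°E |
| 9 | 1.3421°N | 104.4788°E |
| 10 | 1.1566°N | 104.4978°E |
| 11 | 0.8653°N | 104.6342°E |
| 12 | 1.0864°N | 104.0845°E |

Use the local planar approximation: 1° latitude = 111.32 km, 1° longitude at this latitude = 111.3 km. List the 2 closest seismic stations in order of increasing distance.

Distances from 1.0952°N, 104.3926°E:
4: 11.6388 km
5: 26.3485 km
6: 20.5298 km
7: 36.0446 km
8: 23.0629 km
9: 29.1113 km
10: 13.5578 km
11: 37.1221 km
12: 34.3055 km
Sorted: 4 (11.6388 km) < 10 (13.5578 km) < 6 (20.5298 km) < 8 (23.0629 km) < …

4, 10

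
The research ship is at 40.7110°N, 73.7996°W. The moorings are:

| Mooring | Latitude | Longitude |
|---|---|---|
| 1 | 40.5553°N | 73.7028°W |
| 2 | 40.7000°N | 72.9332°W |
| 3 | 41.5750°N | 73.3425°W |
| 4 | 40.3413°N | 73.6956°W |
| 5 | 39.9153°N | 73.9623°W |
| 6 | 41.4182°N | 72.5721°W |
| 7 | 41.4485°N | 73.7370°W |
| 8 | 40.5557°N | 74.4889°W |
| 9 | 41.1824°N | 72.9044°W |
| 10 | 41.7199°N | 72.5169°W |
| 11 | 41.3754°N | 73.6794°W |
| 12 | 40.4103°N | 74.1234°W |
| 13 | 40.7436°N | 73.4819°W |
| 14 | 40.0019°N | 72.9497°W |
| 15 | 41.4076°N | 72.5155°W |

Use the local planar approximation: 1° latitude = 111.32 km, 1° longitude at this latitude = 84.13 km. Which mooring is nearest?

Distances from 40.7110°N, 73.7996°W:
1: 19.1504 km
2: 72.9005 km
3: 103.5835 km
4: 42.0748 km
5: 89.6287 km
6: 129.8550 km
7: 82.2672 km
8: 60.5129 km
9: 91.7923 km
10: 155.7531 km
11: 74.6491 km
12: 43.1578 km
13: 26.9733 km
14: 106.5063 km
15: 132.9815 km
Minimum: 1 at 19.1504 km.

1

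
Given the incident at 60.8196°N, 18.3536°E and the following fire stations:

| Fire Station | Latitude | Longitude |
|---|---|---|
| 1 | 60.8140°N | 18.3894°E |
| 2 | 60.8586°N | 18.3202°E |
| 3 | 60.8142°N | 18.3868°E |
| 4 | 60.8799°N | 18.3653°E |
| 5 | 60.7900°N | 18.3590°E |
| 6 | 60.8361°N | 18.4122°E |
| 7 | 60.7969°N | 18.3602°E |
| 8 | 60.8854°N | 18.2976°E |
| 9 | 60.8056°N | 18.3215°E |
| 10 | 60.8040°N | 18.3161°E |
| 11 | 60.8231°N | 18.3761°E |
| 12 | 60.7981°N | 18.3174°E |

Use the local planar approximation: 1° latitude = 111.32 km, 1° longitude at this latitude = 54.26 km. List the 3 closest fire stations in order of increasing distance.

Distances from 60.8196°N, 18.3536°E:
1: √((-0.0056·111.32)² + (0.0358·54.26)²) = √(0.388618 + 3.773337) = 2.0401 km
2: √((0.0390·111.32)² + (-0.0334·54.26)²) = √(18.848449 + 3.284373) = 4.7046 km
3: √((-0.0054·111.32)² + (0.0332·54.26)²) = √(0.361355 + 3.245157) = 1.8991 km
4: √((0.0603·111.32)² + (0.0117·54.26)²) = √(45.058945 + 0.403024) = 6.7425 km
5: √((-0.0296·111.32)² + (0.0054·54.26)²) = √(10.857499 + 0.085851) = 3.3081 km
6: √((0.0165·111.32)² + (0.0586·54.26)²) = √(3.373761 + 10.110085) = 3.6720 km
7: √((-0.0227·111.32)² + (0.0066·54.26)²) = √(6.385547 + 0.128247) = 2.5522 km
8: √((0.0658·111.32)² + (-0.0560·54.26)²) = √(53.653515 + 9.232847) = 7.9301 km
9: √((-0.0140·111.32)² + (-0.0321·54.26)²) = √(2.428860 + 3.033679) = 2.3372 km
10: √((-0.0156·111.32)² + (-0.0375·54.26)²) = √(3.015752 + 4.140208) = 2.6751 km
11: √((0.0035·111.32)² + (0.0225·54.26)²) = √(0.151804 + 1.490475) = 1.2815 km
12: √((-0.0215·111.32)² + (-0.0362·54.26)²) = √(5.728268 + 3.858129) = 3.0962 km
Sorted: 11 (1.2815 km) < 3 (1.8991 km) < 1 (2.0401 km) < 9 (2.3372 km) < 7 (2.5522 km) < …

11, 3, 1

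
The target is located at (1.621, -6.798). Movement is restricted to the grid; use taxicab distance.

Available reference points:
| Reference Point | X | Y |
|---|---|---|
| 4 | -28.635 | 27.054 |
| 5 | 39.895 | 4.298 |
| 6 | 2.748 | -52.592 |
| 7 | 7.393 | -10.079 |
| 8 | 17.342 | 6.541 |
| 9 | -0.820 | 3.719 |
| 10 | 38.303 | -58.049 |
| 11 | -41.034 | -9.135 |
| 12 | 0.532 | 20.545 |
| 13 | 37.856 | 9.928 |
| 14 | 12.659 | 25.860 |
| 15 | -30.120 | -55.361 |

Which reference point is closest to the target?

Distances from (1.621, -6.798):
4: |-30.256| + |33.852| = 30.256 + 33.852 = 64.108
5: |38.274| + |11.096| = 38.274 + 11.096 = 49.370
6: |1.127| + |-45.794| = 1.127 + 45.794 = 46.921
7: |5.772| + |-3.281| = 5.772 + 3.281 = 9.053
8: |15.721| + |13.339| = 15.721 + 13.339 = 29.060
9: |-2.441| + |10.517| = 2.441 + 10.517 = 12.958
10: |36.682| + |-51.251| = 36.682 + 51.251 = 87.933
11: |-42.655| + |-2.337| = 42.655 + 2.337 = 44.992
12: |-1.089| + |27.343| = 1.089 + 27.343 = 28.432
13: |36.235| + |16.726| = 36.235 + 16.726 = 52.961
14: |11.038| + |32.658| = 11.038 + 32.658 = 43.696
15: |-31.741| + |-48.563| = 31.741 + 48.563 = 80.304
Minimum: 7 at 9.053.

7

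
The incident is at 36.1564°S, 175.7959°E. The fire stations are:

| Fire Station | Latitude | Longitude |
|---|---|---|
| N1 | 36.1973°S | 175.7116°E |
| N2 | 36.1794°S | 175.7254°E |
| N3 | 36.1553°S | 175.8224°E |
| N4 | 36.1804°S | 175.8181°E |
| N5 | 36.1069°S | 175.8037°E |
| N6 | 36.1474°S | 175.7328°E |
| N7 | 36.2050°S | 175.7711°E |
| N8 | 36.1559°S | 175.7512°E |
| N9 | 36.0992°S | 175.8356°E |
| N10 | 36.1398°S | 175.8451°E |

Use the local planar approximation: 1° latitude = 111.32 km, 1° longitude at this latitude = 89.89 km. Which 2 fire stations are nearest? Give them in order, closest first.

N3, N4

Distances from 36.1564°S, 175.7959°E:
N1: 8.8403 km
N2: 6.8349 km
N3: 2.3852 km
N4: 3.3347 km
N5: 5.5548 km
N6: 5.7599 km
N7: 5.8514 km
N8: 4.0185 km
N9: 7.2993 km
N10: 4.7931 km
Sorted: N3 (2.3852 km) < N4 (3.3347 km) < N8 (4.0185 km) < N10 (4.7931 km) < …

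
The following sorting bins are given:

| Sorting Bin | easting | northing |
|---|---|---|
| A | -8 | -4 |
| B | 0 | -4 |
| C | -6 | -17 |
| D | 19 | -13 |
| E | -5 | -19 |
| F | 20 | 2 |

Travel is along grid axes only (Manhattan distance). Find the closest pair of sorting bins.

Pairwise distances:
C–E: |1| + |-2| = 1 + 2 = 3
A–B: |8| + |0| = 8 + 0 = 8
A–C: |2| + |-13| = 2 + 13 = 15
D–F: |1| + |15| = 1 + 15 = 16
A–E: |3| + |-15| = 3 + 15 = 18
B–C: |-6| + |-13| = 6 + 13 = 19
B–E: |-5| + |-15| = 5 + 15 = 20
B–F: |20| + |6| = 20 + 6 = 26
B–D: |19| + |-9| = 19 + 9 = 28
C–D: |25| + |4| = 25 + 4 = 29
D–E: |-24| + |-6| = 24 + 6 = 30
A–F: |28| + |6| = 28 + 6 = 34
A–D: |27| + |-9| = 27 + 9 = 36
C–F: |26| + |19| = 26 + 19 = 45
E–F: |25| + |21| = 25 + 21 = 46
Closest pair: C–E at 3.

C and E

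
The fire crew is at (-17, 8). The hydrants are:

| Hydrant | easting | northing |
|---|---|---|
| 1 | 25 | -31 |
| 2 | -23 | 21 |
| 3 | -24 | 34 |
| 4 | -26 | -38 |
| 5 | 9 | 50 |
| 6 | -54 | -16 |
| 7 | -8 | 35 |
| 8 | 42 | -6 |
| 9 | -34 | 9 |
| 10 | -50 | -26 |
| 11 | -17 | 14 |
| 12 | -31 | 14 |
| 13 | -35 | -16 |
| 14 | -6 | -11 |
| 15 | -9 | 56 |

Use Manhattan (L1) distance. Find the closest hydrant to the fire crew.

11

Distances from (-17, 8):
1: |42| + |-39| = 42 + 39 = 81
2: |-6| + |13| = 6 + 13 = 19
3: |-7| + |26| = 7 + 26 = 33
4: |-9| + |-46| = 9 + 46 = 55
5: |26| + |42| = 26 + 42 = 68
6: |-37| + |-24| = 37 + 24 = 61
7: |9| + |27| = 9 + 27 = 36
8: |59| + |-14| = 59 + 14 = 73
9: |-17| + |1| = 17 + 1 = 18
10: |-33| + |-34| = 33 + 34 = 67
11: |0| + |6| = 0 + 6 = 6
12: |-14| + |6| = 14 + 6 = 20
13: |-18| + |-24| = 18 + 24 = 42
14: |11| + |-19| = 11 + 19 = 30
15: |8| + |48| = 8 + 48 = 56
Minimum: 11 at 6.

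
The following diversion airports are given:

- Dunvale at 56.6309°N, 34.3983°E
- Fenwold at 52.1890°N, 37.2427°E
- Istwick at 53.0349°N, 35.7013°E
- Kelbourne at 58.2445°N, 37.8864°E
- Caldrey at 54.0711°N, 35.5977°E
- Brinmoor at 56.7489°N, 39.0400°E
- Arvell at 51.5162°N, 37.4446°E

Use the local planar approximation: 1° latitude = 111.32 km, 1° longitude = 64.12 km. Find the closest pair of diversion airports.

Fenwold and Arvell

Pairwise distances:
Dunvale–Fenwold: √((-4.4419·111.32)² + (2.8444·64.12)²) = √(244502.863379 + 33263.532426) = 527.0355 km
Dunvale–Istwick: √((-3.5960·111.32)² + (1.3030·64.12)²) = √(160245.470077 + 6980.328459) = 408.9325 km
Dunvale–Kelbourne: √((1.6136·111.32)² + (3.4881·64.12)²) = √(32265.482632 + 50022.441124) = 286.8587 km
Dunvale–Caldrey: √((-2.5598·111.32)² + (1.1994·64.12)²) = √(81200.455375 + 5914.460237) = 295.1524 km
Dunvale–Brinmoor: √((0.1180·111.32)² + (4.6417·64.12)²) = √(172.548191 + 88581.119207) = 297.9155 km
Dunvale–Arvell: √((-5.1147·111.32)² + (3.0463·64.12)²) = √(324180.379474 + 38153.322921) = 601.9416 km
Fenwold–Istwick: √((0.8459·111.32)² + (-1.5414·64.12)²) = √(8867.157963 + 9768.271832) = 136.5116 km
Fenwold–Kelbourne: √((6.0555·111.32)² + (0.6437·64.12)²) = √(454408.464135 + 1703.546708) = 675.3607 km
Fenwold–Caldrey: √((1.8821·111.32)² + (-1.6450·64.12)²) = √(43896.691104 + 11125.481911) = 234.5681 km
Fenwold–Brinmoor: √((4.5599·111.32)² + (1.7973·64.12)²) = √(257665.950699 + 13280.920469) = 520.5256 km
Fenwold–Arvell: √((-0.6728·111.32)² + (0.2019·64.12)²) = √(5609.425196 + 167.594463) = 76.0067 km
Istwick–Kelbourne: √((5.2096·111.32)² + (2.1851·64.12)²) = √(336321.904053 + 19630.423157) = 596.6174 km
Istwick–Caldrey: √((1.0362·111.32)² + (-0.1036·64.12)²) = √(13305.572669 + 44.127217) = 115.5409 km
Istwick–Brinmoor: √((3.7140·111.32)² + (3.3387·64.12)²) = √(170934.684269 + 45829.152030) = 465.5790 km
Istwick–Arvell: √((-1.5187·111.32)² + (1.7433·64.12)²) = √(28581.852997 + 12494.856930) = 202.6739 km
Kelbourne–Caldrey: √((-4.1734·111.32)² + (-2.2887·64.12)²) = √(215837.259822 + 21535.986316) = 487.2097 km
Kelbourne–Brinmoor: √((-1.4956·111.32)² + (1.1536·64.12)²) = √(27718.984032 + 5471.388107) = 182.1822 km
Kelbourne–Arvell: √((-6.7283·111.32)² + (-0.4418·64.12)²) = √(560992.545320 + 802.487822) = 749.5299 km
Caldrey–Brinmoor: √((2.6778·111.32)² + (3.4423·64.12)²) = √(88859.255409 + 48717.440238) = 370.9133 km
Caldrey–Arvell: √((-2.5549·111.32)² + (1.8469·64.12)²) = √(80889.883130 + 14024.060930) = 308.0811 km
Brinmoor–Arvell: √((-5.2327·111.32)² + (-1.5954·64.12)²) = √(339311.101077 + 10464.686030) = 591.4185 km
Closest pair: Fenwold–Arvell at 76.0067 km.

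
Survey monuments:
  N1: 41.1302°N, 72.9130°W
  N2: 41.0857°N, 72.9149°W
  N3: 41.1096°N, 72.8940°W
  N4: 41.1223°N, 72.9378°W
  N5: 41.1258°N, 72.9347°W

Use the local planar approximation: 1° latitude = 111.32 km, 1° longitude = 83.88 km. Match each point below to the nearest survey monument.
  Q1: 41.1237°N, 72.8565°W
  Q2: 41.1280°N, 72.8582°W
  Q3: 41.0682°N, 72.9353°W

Q1→N3; Q2→N3; Q3→N2

Q1 at 41.1237°N, 72.8565°W:
  N1: 4.7941 km
  N2: 6.4723 km
  N3: 3.5154 km
  N4: 6.8212 km
  N5: 6.5636 km
  → nearest: N3 (3.5154 km)
Q2 at 41.1280°N, 72.8582°W:
  N1: 4.6031 km
  N2: 6.6927 km
  N3: 3.6350 km
  N4: 6.7069 km
  N5: 6.4215 km
  → nearest: N3 (3.6350 km)
Q3 at 41.0682°N, 72.9353°W:
  N1: 7.1508 km
  N2: 2.5929 km
  N3: 5.7655 km
  N4: 6.0261 km
  N5: 6.4122 km
  → nearest: N2 (2.5929 km)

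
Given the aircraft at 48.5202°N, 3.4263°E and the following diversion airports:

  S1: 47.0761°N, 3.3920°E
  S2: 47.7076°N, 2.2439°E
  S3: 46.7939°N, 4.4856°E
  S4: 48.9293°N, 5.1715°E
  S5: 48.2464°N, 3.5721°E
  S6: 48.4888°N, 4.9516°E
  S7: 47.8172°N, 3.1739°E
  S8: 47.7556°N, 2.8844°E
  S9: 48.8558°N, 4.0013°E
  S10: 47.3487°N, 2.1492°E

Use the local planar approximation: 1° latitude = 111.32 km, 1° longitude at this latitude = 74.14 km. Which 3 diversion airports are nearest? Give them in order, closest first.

S5, S9, S7

Distances from 48.5202°N, 3.4263°E:
S1: 160.7773 km
S2: 125.9666 km
S3: 207.6005 km
S4: 137.1697 km
S5: 32.3395 km
S6: 113.1398 km
S7: 80.4642 km
S8: 94.1210 km
S9: 56.6838 km
S10: 161.1590 km
Sorted: S5 (32.3395 km) < S9 (56.6838 km) < S7 (80.4642 km) < S8 (94.1210 km) < S6 (113.1398 km) < …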